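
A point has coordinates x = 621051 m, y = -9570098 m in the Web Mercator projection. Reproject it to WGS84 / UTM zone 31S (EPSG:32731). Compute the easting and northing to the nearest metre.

Web Mercator inverse (R = 6378137 m) → φ = -64.85430107°, λ = 5.57899606°.
UTM 31S forward: E = 622252.482 m, N = 2805291.880 m.

E 622252 m, N 2805292 m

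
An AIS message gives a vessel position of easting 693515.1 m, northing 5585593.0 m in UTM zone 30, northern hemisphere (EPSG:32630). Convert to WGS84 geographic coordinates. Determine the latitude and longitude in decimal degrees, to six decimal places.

Zone 30N: λ₀ = -3°, k₀ = 0.9996, false easting 500000 m.
Meridian distance M = (N − FN)/k₀ = 5587828.1 m.
Inverse transverse Mercator on WGS84 gives φ = 50.39050021°, λ = -0.27749988°.

lat 50.390500°, lon -0.277500°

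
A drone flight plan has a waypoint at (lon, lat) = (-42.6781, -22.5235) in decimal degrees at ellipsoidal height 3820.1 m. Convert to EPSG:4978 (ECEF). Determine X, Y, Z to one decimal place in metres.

WGS84: a = 6378137 m, e² = 0.006694380; N(φ) = a/√(1−e²sin²φ) = 6381271.969 m.
X = (N+h)·cosφ·cosλ = 4336093.892 m; Y = (N+h)·cosφ·sinλ = -3998164.720 m; Z = (N(1−e²)+h)·sinφ = -2429524.346 m.

X 4336093.9 m, Y -3998164.7 m, Z -2429524.3 m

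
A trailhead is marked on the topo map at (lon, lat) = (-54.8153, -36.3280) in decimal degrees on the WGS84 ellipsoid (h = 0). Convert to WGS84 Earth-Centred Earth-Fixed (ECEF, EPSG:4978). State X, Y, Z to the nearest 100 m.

X 2964300 m, Y -4204600 m, Z -3757600 m

WGS84: a = 6378137 m, e² = 0.006694380; N(φ) = a/√(1−e²sin²φ) = 6385642.516 m.
X = (N+h)·cosφ·cosλ = 2964345.969 m; Y = (N+h)·cosφ·sinλ = -4204611.515 m; Z = (N(1−e²)+h)·sinφ = -3757574.900 m.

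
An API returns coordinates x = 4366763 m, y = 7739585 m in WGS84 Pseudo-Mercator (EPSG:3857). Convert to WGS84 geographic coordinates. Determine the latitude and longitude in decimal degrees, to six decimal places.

R = 6378137 m. λ = x/R = 39.22729945°.
φ = 2·arctan(exp(y/R)) − 90° = 2·arctan(3.36509) − 90° = 56.89940176°.

lat 56.899402°, lon 39.227299°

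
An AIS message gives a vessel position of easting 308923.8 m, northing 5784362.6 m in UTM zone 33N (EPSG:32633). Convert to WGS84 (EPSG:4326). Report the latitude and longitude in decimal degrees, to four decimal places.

lat 52.1766°, lon 12.2054°

Zone 33N: λ₀ = 15°, k₀ = 0.9996, false easting 500000 m.
Meridian distance M = (N − FN)/k₀ = 5786677.3 m.
Inverse transverse Mercator on WGS84 gives φ = 52.17660002°, λ = 12.20540017°.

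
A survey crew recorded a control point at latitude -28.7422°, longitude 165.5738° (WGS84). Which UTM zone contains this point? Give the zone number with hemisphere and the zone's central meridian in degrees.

UTM zone = ⌊(λ + 180)/6⌋ + 1; 165.5738° ∈ [162°, 168°) → zone 58.
Hemisphere: S (φ < 0).
Central meridian λ₀ = 6×58 − 183 = 165°.

Zone 58S, central meridian 165°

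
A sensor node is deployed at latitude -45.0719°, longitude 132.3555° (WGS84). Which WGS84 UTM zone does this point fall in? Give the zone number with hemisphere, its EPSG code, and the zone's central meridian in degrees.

Zone 53S (EPSG:32753), central meridian 135°

UTM zone = ⌊(λ + 180)/6⌋ + 1; 132.3555° ∈ [132°, 138°) → zone 53.
Hemisphere: S (φ < 0).
Central meridian λ₀ = 6×53 − 183 = 135°.
EPSG code: 32753.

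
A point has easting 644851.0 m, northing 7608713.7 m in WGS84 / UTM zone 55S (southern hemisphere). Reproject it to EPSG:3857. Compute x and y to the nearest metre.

x 16519757 m, y -2465819 m

Unproject from UTM 55S (λ₀ = 147°) → φ = -21.61880000°, λ = 148.39949979°.
Web Mercator (R = 6378137 m): x = 16519756.751 m, y = -2465818.691 m.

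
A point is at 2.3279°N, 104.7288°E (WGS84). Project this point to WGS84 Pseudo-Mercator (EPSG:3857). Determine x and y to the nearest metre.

Web Mercator is spherical with R = a = 6378137 m.
x = R·λ = 6378137 × 1.827862382 = 11658356.687 m.
y = R·ln tan(π/4 + φ/2) = 6378137 × 0.040640703 = 259211.968 m.

x 11658357 m, y 259212 m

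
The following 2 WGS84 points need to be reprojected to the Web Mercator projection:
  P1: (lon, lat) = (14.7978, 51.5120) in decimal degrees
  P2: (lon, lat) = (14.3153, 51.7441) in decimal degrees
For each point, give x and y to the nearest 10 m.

Web Mercator: x = R·λ, y = R·ln tan(π/4+φ/2), R = 6378137 m.
P1 (51.5120°, 14.7978°) → (1647283.561, 6712365.233) m.
P2 (51.7441°, 14.3153°) → (1593571.907, 6753987.051) m.

P1: x 1647280 m, y 6712370 m; P2: x 1593570 m, y 6753990 m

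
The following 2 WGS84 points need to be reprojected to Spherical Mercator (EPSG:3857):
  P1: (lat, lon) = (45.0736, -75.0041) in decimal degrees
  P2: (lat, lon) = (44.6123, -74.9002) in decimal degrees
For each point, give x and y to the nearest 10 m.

Web Mercator: x = R·λ, y = R·ln tan(π/4+φ/2), R = 6378137 m.
P1 (45.0736°, -75.0041°) → (-8349418.219, 5633115.751) m.
P2 (44.6123°, -74.9002°) → (-8337852.124, 5560691.170) m.

P1: x -8349420 m, y 5633120 m; P2: x -8337850 m, y 5560690 m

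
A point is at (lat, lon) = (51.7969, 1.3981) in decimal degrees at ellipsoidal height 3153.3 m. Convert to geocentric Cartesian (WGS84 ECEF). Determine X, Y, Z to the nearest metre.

WGS84: a = 6378137 m, e² = 0.006694380; N(φ) = a/√(1−e²sin²φ) = 6391361.316 m.
X = (N+h)·cosφ·cosλ = 3953516.090 m; Y = (N+h)·cosφ·sinλ = 96490.670 m; Z = (N(1−e²)+h)·sinφ = 4991337.028 m.

X 3953516 m, Y 96491 m, Z 4991337 m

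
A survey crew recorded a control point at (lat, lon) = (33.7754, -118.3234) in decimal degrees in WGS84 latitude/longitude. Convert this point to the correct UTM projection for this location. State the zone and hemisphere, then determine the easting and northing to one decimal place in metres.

Longitude -118.3234° lies in the 6° band [-120°, -114°), giving zone 11; latitude is north of the equator, so 11N.
Zone 11 central meridian λ₀ = 6×11 − 183 = -117°; Δλ = -1.3234°.
Transverse Mercator on WGS84 with k₀ = 0.9996 gives E = 377461.974 m, N = 3738040.063 m.

Zone 11N: E 377462.0 m, N 3738040.1 m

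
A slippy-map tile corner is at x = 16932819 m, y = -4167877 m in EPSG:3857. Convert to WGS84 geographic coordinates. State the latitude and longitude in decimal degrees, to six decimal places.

R = 6378137 m. λ = x/R = 152.11010111°.
φ = 2·arctan(exp(y/R)) − 90° = 2·arctan(0.52024) − 90° = -35.02939849°.

lat -35.029398°, lon 152.110101°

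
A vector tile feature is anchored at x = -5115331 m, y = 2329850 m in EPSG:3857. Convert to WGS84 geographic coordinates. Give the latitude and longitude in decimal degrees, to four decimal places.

lat 20.4789°, lon -45.9518°

R = 6378137 m. λ = x/R = -45.95180021°.
φ = 2·arctan(exp(y/R)) − 90° = 2·arctan(1.44093) − 90° = 20.47889714°.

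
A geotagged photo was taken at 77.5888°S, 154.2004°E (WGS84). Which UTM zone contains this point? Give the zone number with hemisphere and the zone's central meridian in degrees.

UTM zone = ⌊(λ + 180)/6⌋ + 1; 154.2004° ∈ [150°, 156°) → zone 56.
Hemisphere: S (φ < 0).
Central meridian λ₀ = 6×56 − 183 = 153°.

Zone 56S, central meridian 153°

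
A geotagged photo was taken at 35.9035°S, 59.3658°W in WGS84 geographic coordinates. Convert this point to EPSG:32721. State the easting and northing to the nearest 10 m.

Zone 21 central meridian λ₀ = 6×21 − 183 = -57°; Δλ = -2.3658°.
Transverse Mercator on WGS84 with k₀ = 0.9996 gives E = 286497.497 m, N = 6024168.995 m.

E 286500 m, N 6024170 m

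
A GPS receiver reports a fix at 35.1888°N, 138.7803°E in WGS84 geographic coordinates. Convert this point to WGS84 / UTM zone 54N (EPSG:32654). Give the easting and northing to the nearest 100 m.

E 297900 m, N 3896200 m

Zone 54 central meridian λ₀ = 6×54 − 183 = 141°; Δλ = -2.2197°.
Transverse Mercator on WGS84 with k₀ = 0.9996 gives E = 297897.927 m, N = 3896237.265 m.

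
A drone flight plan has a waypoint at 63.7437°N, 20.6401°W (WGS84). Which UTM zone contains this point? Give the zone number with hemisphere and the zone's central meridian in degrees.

Zone 27N, central meridian -21°

UTM zone = ⌊(λ + 180)/6⌋ + 1; -20.6401° ∈ [-24°, -18°) → zone 27.
Hemisphere: N (φ ≥ 0).
Central meridian λ₀ = 6×27 − 183 = -21°.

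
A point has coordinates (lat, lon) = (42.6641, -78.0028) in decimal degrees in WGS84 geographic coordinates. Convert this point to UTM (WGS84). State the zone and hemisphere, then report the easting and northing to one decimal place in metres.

Longitude -78.0028° lies in the 6° band [-84°, -78°), giving zone 17; latitude is north of the equator, so 17N.
Zone 17 central meridian λ₀ = 6×17 − 183 = -81°; Δλ = +2.9972°.
Transverse Mercator on WGS84 with k₀ = 0.9996 gives E = 745632.658 m, N = 4727870.829 m.

Zone 17N: E 745632.7 m, N 4727870.8 m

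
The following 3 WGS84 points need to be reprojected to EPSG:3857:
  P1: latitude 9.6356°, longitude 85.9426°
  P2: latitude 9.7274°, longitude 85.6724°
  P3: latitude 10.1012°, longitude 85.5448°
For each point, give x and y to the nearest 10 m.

P1: x 9567090 m, y 1077720 m; P2: x 9537010 m, y 1088090 m; P3: x 9522800 m, y 1130330 m

Web Mercator: x = R·λ, y = R·ln tan(π/4+φ/2), R = 6378137 m.
P1 (9.6356°, 85.9426°) → (9567086.469, 1077722.176) m.
P2 (9.7274°, 85.6724°) → (9537007.943, 1088088.952) m.
P3 (10.1012°, 85.5448°) → (9522803.576, 1130331.084) m.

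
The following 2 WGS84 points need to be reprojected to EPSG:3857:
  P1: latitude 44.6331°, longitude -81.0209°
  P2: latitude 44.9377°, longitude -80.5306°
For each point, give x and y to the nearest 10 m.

P1: x -9019210 m, y 5563940 m; P2: x -8964630 m, y 5611720 m

Web Mercator: x = R·λ, y = R·ln tan(π/4+φ/2), R = 6378137 m.
P1 (44.6331°, -81.0209°) → (-9019205.332, 5563944.352) m.
P2 (44.9377°, -80.5306°) → (-8964625.385, 5611718.953) m.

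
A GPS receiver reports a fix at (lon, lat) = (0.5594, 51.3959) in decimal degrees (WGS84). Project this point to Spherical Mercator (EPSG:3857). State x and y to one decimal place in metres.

Web Mercator is spherical with R = a = 6378137 m.
x = R·λ = 6378137 × 0.009763372 = 62272.123 m.
y = R·ln tan(π/4 + φ/2) = 6378137 × 1.049150387 = 6691624.901 m.

x 62272.1 m, y 6691624.9 m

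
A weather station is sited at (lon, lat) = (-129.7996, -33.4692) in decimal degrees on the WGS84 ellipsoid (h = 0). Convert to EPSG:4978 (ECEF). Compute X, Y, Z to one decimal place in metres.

WGS84: a = 6378137 m, e² = 0.006694380; N(φ) = a/√(1−e²sin²φ) = 6384639.961 m.
X = (N+h)·cosφ·cosλ = -3409166.437 m; Y = (N+h)·cosφ·sinλ = -4091866.734 m; Z = (N(1−e²)+h)·sinφ = -3497485.124 m.

X -3409166.4 m, Y -4091866.7 m, Z -3497485.1 m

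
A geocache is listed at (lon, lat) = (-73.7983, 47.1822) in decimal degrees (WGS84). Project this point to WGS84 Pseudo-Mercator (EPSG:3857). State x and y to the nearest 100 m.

Web Mercator is spherical with R = a = 6378137 m.
x = R·λ = 6378137 × -1.288023317 = -8215189.177 m.
y = R·ln tan(π/4 + φ/2) = 6378137 × 0.936302344 = 5971864.624 m.

x -8215200 m, y 5971900 m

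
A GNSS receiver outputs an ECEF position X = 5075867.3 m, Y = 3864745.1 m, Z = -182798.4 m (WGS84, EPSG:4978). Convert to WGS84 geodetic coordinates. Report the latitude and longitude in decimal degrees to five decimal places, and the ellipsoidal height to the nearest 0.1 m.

lat -1.65230°, lon 37.28550°, h 4207.7 m

λ = atan2(Y, X) = 37.28550056°; p = √(X²+Y²) = 6379708.7 m.
Bowring's method on WGS84 (a = 6378137 m, b = 6356752.314 m) gives φ = -1.65230012°, h = 4207.698 m.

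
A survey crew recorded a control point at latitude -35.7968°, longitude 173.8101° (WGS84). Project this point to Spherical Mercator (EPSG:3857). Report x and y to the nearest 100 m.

x 19348500 m, y -4272700 m

Web Mercator is spherical with R = a = 6378137 m.
x = R·λ = 6378137 × 3.033558518 = 19348451.827 m.
y = R·ln tan(π/4 + φ/2) = 6378137 × -0.669897380 = -4272697.267 m.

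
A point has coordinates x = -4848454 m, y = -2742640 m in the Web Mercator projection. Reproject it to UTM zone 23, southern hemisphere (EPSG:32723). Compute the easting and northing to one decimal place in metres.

Web Mercator inverse (R = 6378137 m) → φ = -23.91160100°, λ = -43.55440333°.
UTM 23S forward: E = 647144.007 m, N = 7354807.908 m.

E 647144.0 m, N 7354807.9 m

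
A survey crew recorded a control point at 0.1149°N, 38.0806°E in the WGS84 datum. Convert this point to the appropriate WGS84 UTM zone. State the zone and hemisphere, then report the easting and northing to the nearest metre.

Longitude 38.0806° lies in the 6° band [36°, 42°), giving zone 37; latitude is north of the equator, so 37N.
Zone 37 central meridian λ₀ = 6×37 − 183 = 39°; Δλ = -0.9194°.
Transverse Mercator on WGS84 with k₀ = 0.9996 gives E = 397689.583 m, N = 12701.549 m.

Zone 37N: E 397690 m, N 12702 m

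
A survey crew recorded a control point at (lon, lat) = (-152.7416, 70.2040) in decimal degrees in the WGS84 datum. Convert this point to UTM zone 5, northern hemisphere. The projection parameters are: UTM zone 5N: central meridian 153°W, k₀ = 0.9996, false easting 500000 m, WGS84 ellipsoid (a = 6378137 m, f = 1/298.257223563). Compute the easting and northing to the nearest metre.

E 509767 m, N 7788644 m

Zone 5 central meridian λ₀ = 6×5 − 183 = -153°; Δλ = +0.2584°.
Transverse Mercator on WGS84 with k₀ = 0.9996 gives E = 509766.955 m, N = 7788643.670 m.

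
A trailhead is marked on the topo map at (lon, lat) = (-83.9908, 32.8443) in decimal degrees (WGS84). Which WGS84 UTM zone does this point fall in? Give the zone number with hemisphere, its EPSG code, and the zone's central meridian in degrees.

UTM zone = ⌊(λ + 180)/6⌋ + 1; -83.9908° ∈ [-84°, -78°) → zone 17.
Hemisphere: N (φ ≥ 0).
Central meridian λ₀ = 6×17 − 183 = -81°.
EPSG code: 32617.

Zone 17N (EPSG:32617), central meridian -81°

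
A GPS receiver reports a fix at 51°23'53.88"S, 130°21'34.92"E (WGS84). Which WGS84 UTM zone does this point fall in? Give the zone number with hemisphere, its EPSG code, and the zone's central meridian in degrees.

Zone 52S (EPSG:32752), central meridian 129°

UTM zone = ⌊(λ + 180)/6⌋ + 1; 130.3597° ∈ [126°, 132°) → zone 52.
Hemisphere: S (φ < 0).
Central meridian λ₀ = 6×52 − 183 = 129°.
EPSG code: 32752.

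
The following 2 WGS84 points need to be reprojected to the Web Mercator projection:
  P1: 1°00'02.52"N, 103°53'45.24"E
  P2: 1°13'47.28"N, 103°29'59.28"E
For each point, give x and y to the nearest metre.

Web Mercator: x = R·λ, y = R·ln tan(π/4+φ/2), R = 6378137 m.
P1 (1.0007°, 103.8959°) → (11565638.684, 111403.078) m.
P2 (1.2298°, 103.4998°) → (11521545.033, 136911.223) m.

P1: x 11565639 m, y 111403 m; P2: x 11521545 m, y 136911 m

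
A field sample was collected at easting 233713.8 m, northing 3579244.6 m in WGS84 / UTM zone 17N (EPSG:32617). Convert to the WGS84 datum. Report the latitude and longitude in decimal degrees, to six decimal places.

Zone 17N: λ₀ = -81°, k₀ = 0.9996, false easting 500000 m.
Meridian distance M = (N − FN)/k₀ = 3580676.9 m.
Inverse transverse Mercator on WGS84 gives φ = 32.31840036°, λ = -83.82849957°.

lat 32.318400°, lon -83.828500°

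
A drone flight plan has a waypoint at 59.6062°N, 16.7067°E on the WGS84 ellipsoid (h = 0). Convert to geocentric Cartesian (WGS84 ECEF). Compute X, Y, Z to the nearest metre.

X 3098470 m, Y 929980 m, Z 5478410 m

WGS84: a = 6378137 m, e² = 0.006694380; N(φ) = a/√(1−e²sin²φ) = 6394080.636 m.
X = (N+h)·cosφ·cosλ = 3098469.930 m; Y = (N+h)·cosφ·sinλ = 929980.481 m; Z = (N(1−e²)+h)·sinφ = 5478410.318 m.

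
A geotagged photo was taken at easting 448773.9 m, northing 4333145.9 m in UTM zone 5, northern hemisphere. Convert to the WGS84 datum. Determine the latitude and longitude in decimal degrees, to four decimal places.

Zone 5N: λ₀ = -153°, k₀ = 0.9996, false easting 500000 m.
Meridian distance M = (N − FN)/k₀ = 4334879.9 m.
Inverse transverse Mercator on WGS84 gives φ = 39.14600035°, λ = -153.59279977°.

lat 39.1460°, lon -153.5928°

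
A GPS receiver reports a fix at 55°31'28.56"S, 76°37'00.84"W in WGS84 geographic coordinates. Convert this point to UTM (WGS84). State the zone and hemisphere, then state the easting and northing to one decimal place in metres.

Longitude -76.6169° lies in the 6° band [-78°, -72°), giving zone 18; latitude is south of the equator, so 18S.
Zone 18 central meridian λ₀ = 6×18 − 183 = -75°; Δλ = -1.6169°.
Transverse Mercator on WGS84 with k₀ = 0.9996 gives E = 397927.986 m, N = 3845641.662 m.

Zone 18S: E 397928.0 m, N 3845641.7 m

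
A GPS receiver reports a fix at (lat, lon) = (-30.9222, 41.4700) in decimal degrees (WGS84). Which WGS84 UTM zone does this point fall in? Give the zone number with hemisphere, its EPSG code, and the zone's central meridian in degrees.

Zone 37S (EPSG:32737), central meridian 39°

UTM zone = ⌊(λ + 180)/6⌋ + 1; 41.4700° ∈ [36°, 42°) → zone 37.
Hemisphere: S (φ < 0).
Central meridian λ₀ = 6×37 − 183 = 39°.
EPSG code: 32737.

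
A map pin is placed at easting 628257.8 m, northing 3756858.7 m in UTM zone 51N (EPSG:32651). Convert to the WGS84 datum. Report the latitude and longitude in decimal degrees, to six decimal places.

lat 33.944400°, lon 124.387900°

Zone 51N: λ₀ = 123°, k₀ = 0.9996, false easting 500000 m.
Meridian distance M = (N − FN)/k₀ = 3758362.0 m.
Inverse transverse Mercator on WGS84 gives φ = 33.94439998°, λ = 124.38790041°.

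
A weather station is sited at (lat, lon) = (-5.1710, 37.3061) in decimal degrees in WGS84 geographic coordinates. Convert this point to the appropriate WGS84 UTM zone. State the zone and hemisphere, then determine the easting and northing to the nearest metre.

Longitude 37.3061° lies in the 6° band [36°, 42°), giving zone 37; latitude is south of the equator, so 37S.
Zone 37 central meridian λ₀ = 6×37 − 183 = 39°; Δλ = -1.6939°.
Transverse Mercator on WGS84 with k₀ = 0.9996 gives E = 312246.268 m, N = 9428183.377 m.

Zone 37S: E 312246 m, N 9428183 m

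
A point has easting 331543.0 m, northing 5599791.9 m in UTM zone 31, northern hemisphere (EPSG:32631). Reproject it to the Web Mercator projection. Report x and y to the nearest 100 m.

Unproject from UTM 31N (λ₀ = 3°) → φ = 50.52580004°, λ = 0.62330036°.
Web Mercator (R = 6378137 m): x = 69385.479 m, y = 6537838.045 m.

x 69400 m, y 6537800 m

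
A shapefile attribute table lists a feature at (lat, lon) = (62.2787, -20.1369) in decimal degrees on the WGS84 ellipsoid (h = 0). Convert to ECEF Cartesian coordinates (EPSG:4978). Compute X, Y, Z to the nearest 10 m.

X 2792900 m, Y -1024100 m, Z 5623030 m

WGS84: a = 6378137 m, e² = 0.006694380; N(φ) = a/√(1−e²sin²φ) = 6394932.393 m.
X = (N+h)·cosφ·cosλ = 2792900.523 m; Y = (N+h)·cosφ·sinλ = -1024096.515 m; Z = (N(1−e²)+h)·sinφ = 5623030.500 m.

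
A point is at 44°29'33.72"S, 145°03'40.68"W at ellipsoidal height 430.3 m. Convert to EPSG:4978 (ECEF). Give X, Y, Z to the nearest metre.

WGS84: a = 6378137 m, e² = 0.006694380; N(φ) = a/√(1−e²sin²φ) = 6388648.332 m.
X = (N+h)·cosφ·cosλ = -3736148.704 m; Y = (N+h)·cosφ·sinλ = -2610126.870 m; Z = (N(1−e²)+h)·sinφ = -4447611.134 m.

X -3736149 m, Y -2610127 m, Z -4447611 m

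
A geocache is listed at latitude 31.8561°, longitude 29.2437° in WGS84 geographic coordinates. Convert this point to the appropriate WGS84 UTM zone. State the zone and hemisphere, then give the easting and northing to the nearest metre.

Longitude 29.2437° lies in the 6° band [24°, 30°), giving zone 35; latitude is north of the equator, so 35N.
Zone 35 central meridian λ₀ = 6×35 − 183 = 27°; Δλ = +2.2437°.
Transverse Mercator on WGS84 with k₀ = 0.9996 gives E = 712283.993 m, N = 3526680.095 m.

Zone 35N: E 712284 m, N 3526680 m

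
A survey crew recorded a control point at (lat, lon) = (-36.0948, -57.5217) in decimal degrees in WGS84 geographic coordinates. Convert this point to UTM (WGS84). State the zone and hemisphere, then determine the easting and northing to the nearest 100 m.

Zone 21S: E 453000 m, N 6005400 m

Longitude -57.5217° lies in the 6° band [-60°, -54°), giving zone 21; latitude is south of the equator, so 21S.
Zone 21 central meridian λ₀ = 6×21 − 183 = -57°; Δλ = -0.5217°.
Transverse Mercator on WGS84 with k₀ = 0.9996 gives E = 453036.558 m, N = 6005410.795 m.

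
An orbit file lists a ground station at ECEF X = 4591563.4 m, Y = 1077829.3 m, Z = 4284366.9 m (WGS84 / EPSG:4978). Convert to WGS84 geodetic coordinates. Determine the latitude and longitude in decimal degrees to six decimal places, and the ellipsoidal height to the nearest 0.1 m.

lat 42.443600°, lon 13.210501°, h 3368.6 m

λ = atan2(Y, X) = 13.21050060°; p = √(X²+Y²) = 4716372.6 m.
Bowring's method on WGS84 (a = 6378137 m, b = 6356752.314 m) gives φ = 42.44360005°, h = 3368.571 m.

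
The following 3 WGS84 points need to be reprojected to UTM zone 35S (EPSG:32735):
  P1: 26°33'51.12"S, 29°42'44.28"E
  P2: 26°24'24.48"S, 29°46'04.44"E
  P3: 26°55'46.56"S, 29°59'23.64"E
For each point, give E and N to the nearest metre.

UTM zone 35S: λ₀ = 27°, k₀ = 0.9996.
P1 (-26.5642°, 29.7123°) → (770191.906, 7058970.766) m.
P2 (-26.4068°, 29.7679°) → (776109.332, 7076296.736) m.
P3 (-26.9296°, 29.9899°) → (796908.026, 7017851.560) m.

P1: E 770192 m, N 7058971 m; P2: E 776109 m, N 7076297 m; P3: E 796908 m, N 7017852 m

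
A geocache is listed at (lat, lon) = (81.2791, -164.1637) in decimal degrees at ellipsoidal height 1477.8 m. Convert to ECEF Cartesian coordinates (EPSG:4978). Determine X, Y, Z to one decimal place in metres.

WGS84: a = 6378137 m, e² = 0.006694380; N(φ) = a/√(1−e²sin²φ) = 6399097.924 m.
X = (N+h)·cosφ·cosλ = -933630.488 m; Y = (N+h)·cosφ·sinλ = -264829.782 m; Z = (N(1−e²)+h)·sinφ = 6284233.669 m.

X -933630.5 m, Y -264829.8 m, Z 6284233.7 m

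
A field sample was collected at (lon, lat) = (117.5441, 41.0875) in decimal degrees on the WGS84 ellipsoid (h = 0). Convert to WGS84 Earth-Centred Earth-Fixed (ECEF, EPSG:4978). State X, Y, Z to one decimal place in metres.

WGS84: a = 6378137 m, e² = 0.006694380; N(φ) = a/√(1−e²sin²φ) = 6387378.164 m.
X = (N+h)·cosφ·cosλ = -2226241.047 m; Y = (N+h)·cosφ·sinλ = 4268544.439 m; Z = (N(1−e²)+h)·sinφ = 4169752.062 m.

X -2226241.0 m, Y 4268544.4 m, Z 4169752.1 m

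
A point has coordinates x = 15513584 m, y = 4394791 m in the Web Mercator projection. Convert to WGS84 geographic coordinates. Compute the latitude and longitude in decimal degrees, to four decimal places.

lat 36.6814°, lon 139.3609°

R = 6378137 m. λ = x/R = 139.36089619°.
φ = 2·arctan(exp(y/R)) − 90° = 2·arctan(1.99180) − 90° = 36.68140281°.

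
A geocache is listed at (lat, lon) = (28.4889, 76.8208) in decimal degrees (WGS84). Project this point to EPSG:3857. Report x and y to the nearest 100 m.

x 8551700 m, y 3310800 m

Web Mercator is spherical with R = a = 6378137 m.
x = R·λ = 6378137 × 1.340775894 = 8551652.338 m.
y = R·ln tan(π/4 + φ/2) = 6378137 × 0.519078518 = 3310753.900 m.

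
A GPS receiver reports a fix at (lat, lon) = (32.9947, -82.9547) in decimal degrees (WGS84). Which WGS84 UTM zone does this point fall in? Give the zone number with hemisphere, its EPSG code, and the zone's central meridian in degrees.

Zone 17N (EPSG:32617), central meridian -81°

UTM zone = ⌊(λ + 180)/6⌋ + 1; -82.9547° ∈ [-84°, -78°) → zone 17.
Hemisphere: N (φ ≥ 0).
Central meridian λ₀ = 6×17 − 183 = -81°.
EPSG code: 32617.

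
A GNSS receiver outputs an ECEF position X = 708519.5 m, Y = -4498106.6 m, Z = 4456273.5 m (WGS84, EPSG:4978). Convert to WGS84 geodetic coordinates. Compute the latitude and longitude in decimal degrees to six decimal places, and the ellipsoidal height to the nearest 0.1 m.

λ = atan2(Y, X) = -81.04859974°; p = √(X²+Y²) = 4553566.0 m.
Bowring's method on WGS84 (a = 6378137 m, b = 6356752.314 m) gives φ = 44.57359981°, h = 3641.357 m.

lat 44.573600°, lon -81.048600°, h 3641.4 m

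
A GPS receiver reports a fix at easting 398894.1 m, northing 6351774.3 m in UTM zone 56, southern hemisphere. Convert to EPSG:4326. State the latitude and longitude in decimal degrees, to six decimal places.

Zone 56S: λ₀ = 153°, k₀ = 0.9996, false easting 500000 m, false northing 10000000 m.
Meridian distance M = (N − FN)/k₀ = -3649685.6 m.
Inverse transverse Mercator on WGS84 gives φ = -32.96770038°, λ = 151.91809967°.

lat -32.967700°, lon 151.918100°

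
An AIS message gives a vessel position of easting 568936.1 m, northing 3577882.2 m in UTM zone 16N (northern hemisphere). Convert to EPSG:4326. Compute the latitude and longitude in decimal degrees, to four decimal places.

Zone 16N: λ₀ = -87°, k₀ = 0.9996, false easting 500000 m.
Meridian distance M = (N − FN)/k₀ = 3579313.9 m.
Inverse transverse Mercator on WGS84 gives φ = 32.33570000°, λ = -86.26749973°.

lat 32.3357°, lon -86.2675°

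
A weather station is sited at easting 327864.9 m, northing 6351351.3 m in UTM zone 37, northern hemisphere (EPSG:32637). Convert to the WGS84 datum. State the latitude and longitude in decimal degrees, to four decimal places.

Zone 37N: λ₀ = 39°, k₀ = 0.9996, false easting 500000 m.
Meridian distance M = (N − FN)/k₀ = 6353892.9 m.
Inverse transverse Mercator on WGS84 gives φ = 57.27269979°, λ = 36.14499921°.

lat 57.2727°, lon 36.1450°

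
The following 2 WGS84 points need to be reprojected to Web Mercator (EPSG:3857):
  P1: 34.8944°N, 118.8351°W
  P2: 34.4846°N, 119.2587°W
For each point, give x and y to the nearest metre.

P1: x -13228663 m, y 4149540 m; P2: x -13275818 m, y 4094059 m

Web Mercator: x = R·λ, y = R·ln tan(π/4+φ/2), R = 6378137 m.
P1 (34.8944°, -118.8351°) → (-13228662.820, 4149539.770) m.
P2 (34.4846°, -119.2587°) → (-13275817.757, 4094059.065) m.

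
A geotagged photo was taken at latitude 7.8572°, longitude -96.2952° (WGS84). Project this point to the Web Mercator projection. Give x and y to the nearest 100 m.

x -10719500 m, y 877400 m

Web Mercator is spherical with R = a = 6378137 m.
x = R·λ = 6378137 × -1.680668294 = -10719532.630 m.
y = R·ln tan(π/4 + φ/2) = 6378137 × 0.137565860 = 877413.899 m.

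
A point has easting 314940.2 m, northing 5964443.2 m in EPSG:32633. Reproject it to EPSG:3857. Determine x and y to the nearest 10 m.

Unproject from UTM 33N (λ₀ = 15°) → φ = 53.79560009°, λ = 12.19019991°.
Web Mercator (R = 6378137 m): x = 1357006.847 m, y = 7131540.045 m.

x 1357010 m, y 7131540 m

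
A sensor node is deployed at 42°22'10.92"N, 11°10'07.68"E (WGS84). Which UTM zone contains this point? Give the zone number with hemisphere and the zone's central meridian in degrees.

UTM zone = ⌊(λ + 180)/6⌋ + 1; 11.1688° ∈ [6°, 12°) → zone 32.
Hemisphere: N (φ ≥ 0).
Central meridian λ₀ = 6×32 − 183 = 9°.

Zone 32N, central meridian 9°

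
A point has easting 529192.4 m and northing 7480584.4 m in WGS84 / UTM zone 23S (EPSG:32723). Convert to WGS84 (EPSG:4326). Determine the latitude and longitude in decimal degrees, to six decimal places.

lat -22.782000°, lon -44.715600°

Zone 23S: λ₀ = -45°, k₀ = 0.9996, false easting 500000 m, false northing 10000000 m.
Meridian distance M = (N − FN)/k₀ = -2520423.8 m.
Inverse transverse Mercator on WGS84 gives φ = -22.78199988°, λ = -44.71560024°.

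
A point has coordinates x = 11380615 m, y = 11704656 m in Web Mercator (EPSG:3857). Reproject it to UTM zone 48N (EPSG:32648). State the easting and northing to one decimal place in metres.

E 403930.6 m, N 7976056.4 m

Web Mercator inverse (R = 6378137 m) → φ = 71.86479868°, λ = 102.23380397°.
UTM 48N forward: E = 403930.622 m, N = 7976056.425 m.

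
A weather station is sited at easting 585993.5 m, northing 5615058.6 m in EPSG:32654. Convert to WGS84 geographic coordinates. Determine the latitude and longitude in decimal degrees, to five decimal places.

Zone 54N: λ₀ = 141°, k₀ = 0.9996, false easting 500000 m.
Meridian distance M = (N − FN)/k₀ = 5617305.5 m.
Inverse transverse Mercator on WGS84 gives φ = 50.68100034°, λ = 142.21720005°.

lat 50.68100°, lon 142.21720°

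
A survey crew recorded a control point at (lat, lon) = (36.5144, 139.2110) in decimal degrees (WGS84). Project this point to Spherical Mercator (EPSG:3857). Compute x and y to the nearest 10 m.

Web Mercator is spherical with R = a = 6378137 m.
x = R·λ = 6378137 × 2.429690305 = 15496897.633 m.
y = R·ln tan(π/4 + φ/2) = 6378137 × 0.685409365 = 4371634.833 m.

x 15496900 m, y 4371630 m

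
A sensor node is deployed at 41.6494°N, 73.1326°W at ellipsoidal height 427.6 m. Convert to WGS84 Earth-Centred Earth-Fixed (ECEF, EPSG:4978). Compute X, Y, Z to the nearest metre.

WGS84: a = 6378137 m, e² = 0.006694380; N(φ) = a/√(1−e²sin²φ) = 6387586.763 m.
X = (N+h)·cosφ·cosλ = 1385006.019 m; Y = (N+h)·cosφ·sinλ = -4567934.104 m; Z = (N(1−e²)+h)·sinφ = 4216869.589 m.

X 1385006 m, Y -4567934 m, Z 4216870 m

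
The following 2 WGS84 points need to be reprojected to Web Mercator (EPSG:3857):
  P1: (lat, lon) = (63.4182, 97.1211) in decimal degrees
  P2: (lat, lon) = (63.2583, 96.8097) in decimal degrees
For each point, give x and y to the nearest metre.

P1: x 10811471 m, y 9203537 m; P2: x 10776807 m, y 9163869 m

Web Mercator: x = R·λ, y = R·ln tan(π/4+φ/2), R = 6378137 m.
P1 (63.4182°, 97.1211°) → (10811471.397, 9203536.974) m.
P2 (63.2583°, 96.8097°) → (10776806.508, 9163868.720) m.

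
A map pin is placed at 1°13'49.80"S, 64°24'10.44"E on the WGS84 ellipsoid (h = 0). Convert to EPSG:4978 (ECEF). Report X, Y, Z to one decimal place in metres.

WGS84: a = 6378137 m, e² = 0.006694380; N(φ) = a/√(1−e²sin²φ) = 6378146.845 m.
X = (N+h)·cosφ·cosλ = 2754979.754 m; Y = (N+h)·cosφ·sinλ = 5750833.280 m; Z = (N(1−e²)+h)·sinφ = -136051.397 m.

X 2754979.8 m, Y 5750833.3 m, Z -136051.4 m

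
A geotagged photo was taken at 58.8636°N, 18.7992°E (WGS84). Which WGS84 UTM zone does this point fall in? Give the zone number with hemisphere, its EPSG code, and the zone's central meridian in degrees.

UTM zone = ⌊(λ + 180)/6⌋ + 1; 18.7992° ∈ [18°, 24°) → zone 34.
Hemisphere: N (φ ≥ 0).
Central meridian λ₀ = 6×34 − 183 = 21°.
EPSG code: 32634.

Zone 34N (EPSG:32634), central meridian 21°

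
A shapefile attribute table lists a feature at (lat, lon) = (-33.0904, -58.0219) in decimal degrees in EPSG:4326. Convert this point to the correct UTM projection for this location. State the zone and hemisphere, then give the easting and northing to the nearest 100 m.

Zone 21S: E 404600 m, N 6338200 m

Longitude -58.0219° lies in the 6° band [-60°, -54°), giving zone 21; latitude is south of the equator, so 21S.
Zone 21 central meridian λ₀ = 6×21 − 183 = -57°; Δλ = -1.0219°.
Transverse Mercator on WGS84 with k₀ = 0.9996 gives E = 404633.771 m, N = 6338226.886 m.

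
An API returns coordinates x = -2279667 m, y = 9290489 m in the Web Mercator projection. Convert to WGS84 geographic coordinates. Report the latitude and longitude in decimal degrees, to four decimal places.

lat 63.7656°, lon -20.4786°

R = 6378137 m. λ = x/R = -20.47859709°.
φ = 2·arctan(exp(y/R)) − 90° = 2·arctan(4.29141) − 90° = 63.76560008°.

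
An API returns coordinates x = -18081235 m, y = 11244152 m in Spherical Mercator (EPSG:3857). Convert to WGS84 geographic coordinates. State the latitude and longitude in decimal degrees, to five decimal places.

R = 6378137 m. λ = x/R = -162.42649756°.
φ = 2·arctan(exp(y/R)) − 90° = 2·arctan(5.82944) − 90° = 70.53209995°.

lat 70.53210°, lon -162.42650°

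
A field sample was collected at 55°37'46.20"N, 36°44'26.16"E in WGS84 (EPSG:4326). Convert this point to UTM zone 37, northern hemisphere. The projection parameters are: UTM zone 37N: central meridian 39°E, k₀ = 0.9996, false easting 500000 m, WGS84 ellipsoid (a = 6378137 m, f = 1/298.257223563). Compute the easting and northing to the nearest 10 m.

Zone 37 central meridian λ₀ = 6×37 − 183 = 39°; Δλ = -2.2594°.
Transverse Mercator on WGS84 with k₀ = 0.9996 gives E = 357754.416 m, N = 6167160.656 m.

E 357750 m, N 6167160 m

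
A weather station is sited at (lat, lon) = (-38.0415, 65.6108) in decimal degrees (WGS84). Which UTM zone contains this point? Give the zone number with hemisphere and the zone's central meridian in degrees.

Zone 41S, central meridian 63°

UTM zone = ⌊(λ + 180)/6⌋ + 1; 65.6108° ∈ [60°, 66°) → zone 41.
Hemisphere: S (φ < 0).
Central meridian λ₀ = 6×41 − 183 = 63°.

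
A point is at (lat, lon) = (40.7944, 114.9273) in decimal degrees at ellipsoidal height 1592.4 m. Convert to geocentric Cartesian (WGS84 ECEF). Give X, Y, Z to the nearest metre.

WGS84: a = 6378137 m, e² = 0.006694380; N(φ) = a/√(1−e²sin²φ) = 6387269.580 m.
X = (N+h)·cosφ·cosλ = -2038532.966 m; Y = (N+h)·cosφ·sinλ = 4386169.723 m; Z = (N(1−e²)+h)·sinφ = 4146205.014 m.

X -2038533 m, Y 4386170 m, Z 4146205 m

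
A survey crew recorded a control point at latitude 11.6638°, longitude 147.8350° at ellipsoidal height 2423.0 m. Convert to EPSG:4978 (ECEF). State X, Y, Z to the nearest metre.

WGS84: a = 6378137 m, e² = 0.006694380; N(φ) = a/√(1−e²sin²φ) = 6379009.752 m.
X = (N+h)·cosφ·cosλ = -5290453.698 m; Y = (N+h)·cosφ·sinλ = 3327064.880 m; Z = (N(1−e²)+h)·sinφ = 1281491.844 m.

X -5290454 m, Y 3327065 m, Z 1281492 m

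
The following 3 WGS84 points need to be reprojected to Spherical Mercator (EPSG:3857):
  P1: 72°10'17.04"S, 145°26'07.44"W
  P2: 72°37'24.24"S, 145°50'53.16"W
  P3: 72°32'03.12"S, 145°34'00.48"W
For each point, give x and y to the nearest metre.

Web Mercator: x = R·λ, y = R·ln tan(π/4+φ/2), R = 6378137 m.
P1 (-72.1714°, -145.4354°) → (-16189794.671, -11815215.400) m.
P2 (-72.6234°, -145.8481°) → (-16235736.225, -11981607.417) m.
P3 (-72.5342°, -145.5668°) → (-16204422.052, -11948441.338) m.

P1: x -16189795 m, y -11815215 m; P2: x -16235736 m, y -11981607 m; P3: x -16204422 m, y -11948441 m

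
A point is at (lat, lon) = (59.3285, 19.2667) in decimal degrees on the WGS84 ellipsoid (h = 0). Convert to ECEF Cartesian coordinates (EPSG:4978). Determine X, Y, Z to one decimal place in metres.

WGS84: a = 6378137 m, e² = 0.006694380; N(φ) = a/√(1−e²sin²φ) = 6393989.401 m.
X = (N+h)·cosφ·cosλ = 3078994.077 m; Y = (N+h)·cosφ·sinλ = 1076239.847 m; Z = (N(1−e²)+h)·sinφ = 5462693.602 m.

X 3078994.1 m, Y 1076239.8 m, Z 5462693.6 m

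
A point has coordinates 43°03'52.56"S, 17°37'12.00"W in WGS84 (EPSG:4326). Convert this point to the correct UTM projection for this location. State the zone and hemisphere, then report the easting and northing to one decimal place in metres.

Zone 28S: E 286666.8 m, N 5228679.7 m

Longitude -17.6200° lies in the 6° band [-18°, -12°), giving zone 28; latitude is south of the equator, so 28S.
Zone 28 central meridian λ₀ = 6×28 − 183 = -15°; Δλ = -2.6200°.
Transverse Mercator on WGS84 with k₀ = 0.9996 gives E = 286666.838 m, N = 5228679.693 m.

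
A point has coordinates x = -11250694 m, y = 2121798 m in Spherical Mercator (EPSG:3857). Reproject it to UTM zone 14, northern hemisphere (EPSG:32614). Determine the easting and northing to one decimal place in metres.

Web Mercator inverse (R = 6378137 m) → φ = 18.71829819°, λ = -101.06670377°.
UTM 14N forward: E = 282078.4502 m, N = 2070919.922 m.

E 282078.5 m, N 2070919.9 m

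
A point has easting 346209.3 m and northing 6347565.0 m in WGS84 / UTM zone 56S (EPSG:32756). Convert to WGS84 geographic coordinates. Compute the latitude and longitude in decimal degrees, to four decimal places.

Zone 56S: λ₀ = 153°, k₀ = 0.9996, false easting 500000 m, false northing 10000000 m.
Meridian distance M = (N − FN)/k₀ = -3653896.6 m.
Inverse transverse Mercator on WGS84 gives φ = -32.99950014°, λ = 151.35379987°.

lat -32.9995°, lon 151.3538°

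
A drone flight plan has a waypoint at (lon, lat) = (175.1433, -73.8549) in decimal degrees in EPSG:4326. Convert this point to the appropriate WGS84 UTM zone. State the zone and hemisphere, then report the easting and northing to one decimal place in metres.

Longitude 175.1433° lies in the 6° band [174°, 180°), giving zone 60; latitude is south of the equator, so 60S.
Zone 60 central meridian λ₀ = 6×60 − 183 = 177°; Δλ = -1.8567°.
Transverse Mercator on WGS84 with k₀ = 0.9996 gives E = 442379.661 m, N = 1803252.797 m.

Zone 60S: E 442379.7 m, N 1803252.8 m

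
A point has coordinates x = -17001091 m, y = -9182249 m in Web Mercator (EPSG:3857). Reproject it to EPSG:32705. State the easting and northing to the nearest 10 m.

Web Mercator inverse (R = 6378137 m) → φ = -63.33250014°, λ = -152.72339892°.
UTM 5S forward: E = 513850.929 m, N = 2977333.839 m.

E 513850 m, N 2977330 m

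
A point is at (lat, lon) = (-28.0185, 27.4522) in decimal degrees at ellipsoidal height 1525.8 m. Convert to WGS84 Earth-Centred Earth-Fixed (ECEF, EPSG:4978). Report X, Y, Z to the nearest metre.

WGS84: a = 6378137 m, e² = 0.006694380; N(φ) = a/√(1−e²sin²φ) = 6382853.301 m.
X = (N+h)·cosφ·cosλ = 5001454.790 m; Y = (N+h)·cosφ·sinλ = 2598291.599 m; Z = (N(1−e²)+h)·sinφ = -2979032.063 m.

X 5001455 m, Y 2598292 m, Z -2979032 m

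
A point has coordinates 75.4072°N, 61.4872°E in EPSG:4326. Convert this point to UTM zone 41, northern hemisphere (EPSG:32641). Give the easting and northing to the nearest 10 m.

E 457460 m, N 8369580 m

Zone 41 central meridian λ₀ = 6×41 − 183 = 63°; Δλ = -1.5128°.
Transverse Mercator on WGS84 with k₀ = 0.9996 gives E = 457458.668 m, N = 8369583.982 m.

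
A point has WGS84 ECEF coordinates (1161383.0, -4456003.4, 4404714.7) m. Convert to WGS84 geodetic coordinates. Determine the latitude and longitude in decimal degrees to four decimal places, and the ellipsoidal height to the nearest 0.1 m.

lat 43.9195°, lon -75.3918°, h 4413.7 m

λ = atan2(Y, X) = -75.39179965°; p = √(X²+Y²) = 4604864.5 m.
Bowring's method on WGS84 (a = 6378137 m, b = 6356752.314 m) gives φ = 43.91949993°, h = 4413.731 m.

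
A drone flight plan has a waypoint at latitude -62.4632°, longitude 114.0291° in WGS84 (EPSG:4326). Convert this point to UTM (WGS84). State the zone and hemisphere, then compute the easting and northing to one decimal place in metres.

Longitude 114.0291° lies in the 6° band [114°, 120°), giving zone 50; latitude is south of the equator, so 50S.
Zone 50 central meridian λ₀ = 6×50 − 183 = 117°; Δλ = -2.9709°.
Transverse Mercator on WGS84 with k₀ = 0.9996 gives E = 346799.190 m, N = 3070694.119 m.

Zone 50S: E 346799.2 m, N 3070694.1 m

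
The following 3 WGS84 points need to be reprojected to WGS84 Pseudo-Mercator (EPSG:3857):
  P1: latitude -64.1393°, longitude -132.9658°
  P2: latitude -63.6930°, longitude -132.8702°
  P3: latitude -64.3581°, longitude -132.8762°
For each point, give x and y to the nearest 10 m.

P1: x -14801690 m, y -9385230 m; P2: x -14791040 m, y -9272230 m; P3: x -14791710 m, y -9441290 m

Web Mercator: x = R·λ, y = R·ln tan(π/4+φ/2), R = 6378137 m.
P1 (-64.1393°, -132.9658°) → (-14801685.149, -9385226.359) m.
P2 (-63.6930°, -132.8702°) → (-14791043.006, -9272229.675) m.
P3 (-64.3581°, -132.8762°) → (-14791710.923, -9441287.969) m.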